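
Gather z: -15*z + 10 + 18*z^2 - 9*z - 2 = 18*z^2 - 24*z + 8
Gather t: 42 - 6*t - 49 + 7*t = t - 7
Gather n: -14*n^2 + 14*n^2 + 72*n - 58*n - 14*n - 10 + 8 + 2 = 0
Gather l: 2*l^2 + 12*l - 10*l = 2*l^2 + 2*l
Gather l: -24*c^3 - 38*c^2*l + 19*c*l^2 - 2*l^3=-24*c^3 - 38*c^2*l + 19*c*l^2 - 2*l^3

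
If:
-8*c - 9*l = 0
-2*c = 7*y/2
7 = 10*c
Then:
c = 7/10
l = -28/45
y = -2/5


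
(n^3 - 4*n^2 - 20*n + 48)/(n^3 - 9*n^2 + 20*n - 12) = (n + 4)/(n - 1)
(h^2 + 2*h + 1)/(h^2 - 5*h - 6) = (h + 1)/(h - 6)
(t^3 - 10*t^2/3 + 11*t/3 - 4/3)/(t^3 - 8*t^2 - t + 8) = (3*t^2 - 7*t + 4)/(3*(t^2 - 7*t - 8))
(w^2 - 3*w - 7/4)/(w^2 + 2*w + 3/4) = (2*w - 7)/(2*w + 3)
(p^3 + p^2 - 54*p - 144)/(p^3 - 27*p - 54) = (p^2 - 2*p - 48)/(p^2 - 3*p - 18)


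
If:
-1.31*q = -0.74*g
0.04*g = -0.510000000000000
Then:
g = -12.75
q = -7.20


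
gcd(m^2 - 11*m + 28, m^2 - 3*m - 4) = m - 4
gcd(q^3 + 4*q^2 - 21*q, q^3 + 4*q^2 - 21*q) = q^3 + 4*q^2 - 21*q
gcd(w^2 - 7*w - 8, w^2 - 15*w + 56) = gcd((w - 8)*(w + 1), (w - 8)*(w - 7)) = w - 8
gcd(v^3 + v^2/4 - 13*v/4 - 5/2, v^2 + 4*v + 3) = v + 1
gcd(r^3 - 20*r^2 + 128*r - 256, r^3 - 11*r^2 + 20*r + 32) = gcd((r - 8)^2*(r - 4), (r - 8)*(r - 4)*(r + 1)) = r^2 - 12*r + 32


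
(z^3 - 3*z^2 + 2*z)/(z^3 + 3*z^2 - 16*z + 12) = z/(z + 6)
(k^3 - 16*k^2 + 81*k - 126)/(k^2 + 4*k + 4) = (k^3 - 16*k^2 + 81*k - 126)/(k^2 + 4*k + 4)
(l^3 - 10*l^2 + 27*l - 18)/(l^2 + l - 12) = (l^2 - 7*l + 6)/(l + 4)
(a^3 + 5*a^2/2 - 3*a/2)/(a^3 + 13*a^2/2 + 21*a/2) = (2*a - 1)/(2*a + 7)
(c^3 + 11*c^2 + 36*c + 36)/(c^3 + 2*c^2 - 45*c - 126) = (c + 2)/(c - 7)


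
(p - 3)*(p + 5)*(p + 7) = p^3 + 9*p^2 - p - 105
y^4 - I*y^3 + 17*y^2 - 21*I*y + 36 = (y - 3*I)^2*(y + I)*(y + 4*I)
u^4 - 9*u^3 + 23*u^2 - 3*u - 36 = (u - 4)*(u - 3)^2*(u + 1)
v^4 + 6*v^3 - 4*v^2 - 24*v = v*(v - 2)*(v + 2)*(v + 6)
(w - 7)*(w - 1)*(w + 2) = w^3 - 6*w^2 - 9*w + 14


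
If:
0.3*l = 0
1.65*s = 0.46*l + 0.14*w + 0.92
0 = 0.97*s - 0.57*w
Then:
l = 0.00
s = 0.65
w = 1.11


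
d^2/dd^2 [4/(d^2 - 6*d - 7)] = 8*(d^2 - 6*d - 4*(d - 3)^2 - 7)/(-d^2 + 6*d + 7)^3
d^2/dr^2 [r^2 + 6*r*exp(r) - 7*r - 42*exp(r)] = 6*r*exp(r) - 30*exp(r) + 2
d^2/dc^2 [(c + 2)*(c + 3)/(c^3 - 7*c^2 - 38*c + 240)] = 2*(c^6 + 15*c^5 + 45*c^4 - 1847*c^3 - 1962*c^2 + 25668*c + 121944)/(c^9 - 21*c^8 + 33*c^7 + 1973*c^6 - 11334*c^5 - 49764*c^4 + 500968*c^3 - 169920*c^2 - 6566400*c + 13824000)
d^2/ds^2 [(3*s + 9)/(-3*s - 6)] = -2/(s + 2)^3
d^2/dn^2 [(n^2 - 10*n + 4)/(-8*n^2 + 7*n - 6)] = 8*(146*n^3 - 156*n^2 - 192*n + 95)/(512*n^6 - 1344*n^5 + 2328*n^4 - 2359*n^3 + 1746*n^2 - 756*n + 216)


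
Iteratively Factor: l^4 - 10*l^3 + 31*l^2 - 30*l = (l - 2)*(l^3 - 8*l^2 + 15*l) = l*(l - 2)*(l^2 - 8*l + 15) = l*(l - 3)*(l - 2)*(l - 5)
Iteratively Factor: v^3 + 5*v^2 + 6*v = (v + 2)*(v^2 + 3*v) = v*(v + 2)*(v + 3)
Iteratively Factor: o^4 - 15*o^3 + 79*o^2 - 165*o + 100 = (o - 4)*(o^3 - 11*o^2 + 35*o - 25) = (o - 4)*(o - 1)*(o^2 - 10*o + 25) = (o - 5)*(o - 4)*(o - 1)*(o - 5)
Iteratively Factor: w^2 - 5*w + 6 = (w - 2)*(w - 3)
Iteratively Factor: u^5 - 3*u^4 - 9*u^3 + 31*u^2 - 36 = (u + 3)*(u^4 - 6*u^3 + 9*u^2 + 4*u - 12) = (u + 1)*(u + 3)*(u^3 - 7*u^2 + 16*u - 12) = (u - 3)*(u + 1)*(u + 3)*(u^2 - 4*u + 4) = (u - 3)*(u - 2)*(u + 1)*(u + 3)*(u - 2)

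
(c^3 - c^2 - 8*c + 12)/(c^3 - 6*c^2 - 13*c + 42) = (c - 2)/(c - 7)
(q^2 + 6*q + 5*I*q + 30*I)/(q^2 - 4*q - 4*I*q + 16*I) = (q^2 + q*(6 + 5*I) + 30*I)/(q^2 - 4*q*(1 + I) + 16*I)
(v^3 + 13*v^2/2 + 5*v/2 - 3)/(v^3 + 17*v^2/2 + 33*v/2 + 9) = (2*v - 1)/(2*v + 3)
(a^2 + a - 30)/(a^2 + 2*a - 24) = (a - 5)/(a - 4)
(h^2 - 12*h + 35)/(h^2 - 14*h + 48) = (h^2 - 12*h + 35)/(h^2 - 14*h + 48)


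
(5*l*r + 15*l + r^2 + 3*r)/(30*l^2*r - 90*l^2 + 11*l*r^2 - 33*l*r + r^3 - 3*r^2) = (r + 3)/(6*l*r - 18*l + r^2 - 3*r)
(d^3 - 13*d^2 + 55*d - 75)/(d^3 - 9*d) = (d^2 - 10*d + 25)/(d*(d + 3))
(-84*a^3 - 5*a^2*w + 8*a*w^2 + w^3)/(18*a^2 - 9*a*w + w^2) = (28*a^2 + 11*a*w + w^2)/(-6*a + w)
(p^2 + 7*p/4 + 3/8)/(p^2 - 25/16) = 2*(8*p^2 + 14*p + 3)/(16*p^2 - 25)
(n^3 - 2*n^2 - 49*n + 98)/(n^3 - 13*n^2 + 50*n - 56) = (n + 7)/(n - 4)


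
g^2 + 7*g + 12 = (g + 3)*(g + 4)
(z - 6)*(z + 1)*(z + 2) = z^3 - 3*z^2 - 16*z - 12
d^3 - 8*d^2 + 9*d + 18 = (d - 6)*(d - 3)*(d + 1)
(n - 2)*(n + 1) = n^2 - n - 2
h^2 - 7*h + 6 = (h - 6)*(h - 1)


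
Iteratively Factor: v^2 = (v)*(v)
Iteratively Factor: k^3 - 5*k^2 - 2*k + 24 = (k - 3)*(k^2 - 2*k - 8) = (k - 4)*(k - 3)*(k + 2)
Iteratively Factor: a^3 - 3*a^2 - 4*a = (a - 4)*(a^2 + a) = (a - 4)*(a + 1)*(a)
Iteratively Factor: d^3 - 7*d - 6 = (d + 1)*(d^2 - d - 6) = (d + 1)*(d + 2)*(d - 3)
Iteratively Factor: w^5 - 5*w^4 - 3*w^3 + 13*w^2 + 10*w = (w - 5)*(w^4 - 3*w^2 - 2*w) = (w - 5)*(w + 1)*(w^3 - w^2 - 2*w) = w*(w - 5)*(w + 1)*(w^2 - w - 2) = w*(w - 5)*(w + 1)^2*(w - 2)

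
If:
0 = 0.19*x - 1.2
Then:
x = 6.32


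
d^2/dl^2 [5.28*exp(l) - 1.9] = 5.28*exp(l)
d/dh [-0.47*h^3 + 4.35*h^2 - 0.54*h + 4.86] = -1.41*h^2 + 8.7*h - 0.54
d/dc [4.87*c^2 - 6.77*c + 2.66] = 9.74*c - 6.77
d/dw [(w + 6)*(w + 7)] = 2*w + 13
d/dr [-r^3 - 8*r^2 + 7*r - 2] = -3*r^2 - 16*r + 7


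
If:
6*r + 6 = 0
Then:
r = -1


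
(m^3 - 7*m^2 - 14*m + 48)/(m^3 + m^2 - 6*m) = (m - 8)/m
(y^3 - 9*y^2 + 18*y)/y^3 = 1 - 9/y + 18/y^2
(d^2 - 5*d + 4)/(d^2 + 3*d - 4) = (d - 4)/(d + 4)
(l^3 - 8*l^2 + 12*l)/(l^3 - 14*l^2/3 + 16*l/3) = 3*(l - 6)/(3*l - 8)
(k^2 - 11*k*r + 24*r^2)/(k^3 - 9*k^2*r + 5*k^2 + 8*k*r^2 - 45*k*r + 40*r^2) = (-k + 3*r)/(-k^2 + k*r - 5*k + 5*r)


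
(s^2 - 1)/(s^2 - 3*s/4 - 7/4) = 4*(s - 1)/(4*s - 7)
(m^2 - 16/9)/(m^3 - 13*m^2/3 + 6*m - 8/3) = (m + 4/3)/(m^2 - 3*m + 2)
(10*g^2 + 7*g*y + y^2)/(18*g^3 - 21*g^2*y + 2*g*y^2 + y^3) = (10*g^2 + 7*g*y + y^2)/(18*g^3 - 21*g^2*y + 2*g*y^2 + y^3)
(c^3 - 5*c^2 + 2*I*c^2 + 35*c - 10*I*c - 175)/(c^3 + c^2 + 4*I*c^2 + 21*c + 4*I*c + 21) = (c^2 - 5*c*(1 + I) + 25*I)/(c^2 + c*(1 - 3*I) - 3*I)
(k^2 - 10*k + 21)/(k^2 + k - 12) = (k - 7)/(k + 4)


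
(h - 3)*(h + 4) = h^2 + h - 12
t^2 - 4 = (t - 2)*(t + 2)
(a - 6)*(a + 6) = a^2 - 36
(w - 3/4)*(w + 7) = w^2 + 25*w/4 - 21/4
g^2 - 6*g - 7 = (g - 7)*(g + 1)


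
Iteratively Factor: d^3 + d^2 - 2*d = (d + 2)*(d^2 - d) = (d - 1)*(d + 2)*(d)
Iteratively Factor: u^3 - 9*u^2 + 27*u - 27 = (u - 3)*(u^2 - 6*u + 9) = (u - 3)^2*(u - 3)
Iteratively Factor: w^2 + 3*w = (w + 3)*(w)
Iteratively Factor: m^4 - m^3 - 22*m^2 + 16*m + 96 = (m + 4)*(m^3 - 5*m^2 - 2*m + 24) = (m - 3)*(m + 4)*(m^2 - 2*m - 8) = (m - 4)*(m - 3)*(m + 4)*(m + 2)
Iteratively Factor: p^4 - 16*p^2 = (p)*(p^3 - 16*p) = p^2*(p^2 - 16) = p^2*(p - 4)*(p + 4)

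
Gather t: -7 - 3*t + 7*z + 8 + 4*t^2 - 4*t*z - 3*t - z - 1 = 4*t^2 + t*(-4*z - 6) + 6*z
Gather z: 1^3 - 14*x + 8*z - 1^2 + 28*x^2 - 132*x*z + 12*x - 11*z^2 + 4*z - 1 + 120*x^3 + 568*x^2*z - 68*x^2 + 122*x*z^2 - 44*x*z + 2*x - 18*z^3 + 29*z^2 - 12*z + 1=120*x^3 - 40*x^2 - 18*z^3 + z^2*(122*x + 18) + z*(568*x^2 - 176*x)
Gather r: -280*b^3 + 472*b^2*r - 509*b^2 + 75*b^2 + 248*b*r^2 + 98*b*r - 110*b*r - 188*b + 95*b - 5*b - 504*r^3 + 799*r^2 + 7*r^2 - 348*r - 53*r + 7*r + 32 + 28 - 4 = -280*b^3 - 434*b^2 - 98*b - 504*r^3 + r^2*(248*b + 806) + r*(472*b^2 - 12*b - 394) + 56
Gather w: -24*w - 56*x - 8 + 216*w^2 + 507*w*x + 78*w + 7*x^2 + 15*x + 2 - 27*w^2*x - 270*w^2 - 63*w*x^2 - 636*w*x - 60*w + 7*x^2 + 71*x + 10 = w^2*(-27*x - 54) + w*(-63*x^2 - 129*x - 6) + 14*x^2 + 30*x + 4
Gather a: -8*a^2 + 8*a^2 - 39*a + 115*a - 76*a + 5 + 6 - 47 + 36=0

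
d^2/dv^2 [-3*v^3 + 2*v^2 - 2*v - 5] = 4 - 18*v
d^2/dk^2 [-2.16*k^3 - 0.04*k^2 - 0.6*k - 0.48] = -12.96*k - 0.08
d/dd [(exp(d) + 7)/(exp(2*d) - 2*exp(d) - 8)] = (2*(1 - exp(d))*(exp(d) + 7) + exp(2*d) - 2*exp(d) - 8)*exp(d)/(-exp(2*d) + 2*exp(d) + 8)^2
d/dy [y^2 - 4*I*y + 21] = 2*y - 4*I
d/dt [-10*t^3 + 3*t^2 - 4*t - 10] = -30*t^2 + 6*t - 4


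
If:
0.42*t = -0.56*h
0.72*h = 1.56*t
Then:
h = 0.00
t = 0.00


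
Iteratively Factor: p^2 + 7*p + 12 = (p + 3)*(p + 4)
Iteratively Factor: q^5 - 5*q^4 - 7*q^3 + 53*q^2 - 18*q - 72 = (q - 4)*(q^4 - q^3 - 11*q^2 + 9*q + 18) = (q - 4)*(q + 1)*(q^3 - 2*q^2 - 9*q + 18) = (q - 4)*(q + 1)*(q + 3)*(q^2 - 5*q + 6) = (q - 4)*(q - 3)*(q + 1)*(q + 3)*(q - 2)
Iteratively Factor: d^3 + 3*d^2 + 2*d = (d + 1)*(d^2 + 2*d) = d*(d + 1)*(d + 2)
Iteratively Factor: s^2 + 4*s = (s)*(s + 4)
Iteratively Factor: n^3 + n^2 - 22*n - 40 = (n + 4)*(n^2 - 3*n - 10) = (n + 2)*(n + 4)*(n - 5)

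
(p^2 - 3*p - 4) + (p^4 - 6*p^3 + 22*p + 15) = p^4 - 6*p^3 + p^2 + 19*p + 11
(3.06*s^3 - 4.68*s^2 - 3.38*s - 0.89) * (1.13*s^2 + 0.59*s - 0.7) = 3.4578*s^5 - 3.483*s^4 - 8.7226*s^3 + 0.2761*s^2 + 1.8409*s + 0.623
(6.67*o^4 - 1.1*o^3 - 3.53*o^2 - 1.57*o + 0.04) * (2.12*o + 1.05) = 14.1404*o^5 + 4.6715*o^4 - 8.6386*o^3 - 7.0349*o^2 - 1.5637*o + 0.042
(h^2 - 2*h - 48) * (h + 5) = h^3 + 3*h^2 - 58*h - 240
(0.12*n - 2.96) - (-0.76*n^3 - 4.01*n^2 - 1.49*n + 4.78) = 0.76*n^3 + 4.01*n^2 + 1.61*n - 7.74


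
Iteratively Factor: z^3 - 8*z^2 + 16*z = (z - 4)*(z^2 - 4*z) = (z - 4)^2*(z)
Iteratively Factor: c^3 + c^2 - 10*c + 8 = (c - 2)*(c^2 + 3*c - 4) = (c - 2)*(c + 4)*(c - 1)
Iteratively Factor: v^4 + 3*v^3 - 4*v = (v)*(v^3 + 3*v^2 - 4) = v*(v - 1)*(v^2 + 4*v + 4) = v*(v - 1)*(v + 2)*(v + 2)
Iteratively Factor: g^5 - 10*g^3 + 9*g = (g)*(g^4 - 10*g^2 + 9) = g*(g - 3)*(g^3 + 3*g^2 - g - 3) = g*(g - 3)*(g - 1)*(g^2 + 4*g + 3) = g*(g - 3)*(g - 1)*(g + 1)*(g + 3)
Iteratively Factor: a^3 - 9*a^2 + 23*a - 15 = (a - 5)*(a^2 - 4*a + 3) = (a - 5)*(a - 3)*(a - 1)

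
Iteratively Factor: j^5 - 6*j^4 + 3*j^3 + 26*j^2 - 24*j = (j - 1)*(j^4 - 5*j^3 - 2*j^2 + 24*j) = (j - 4)*(j - 1)*(j^3 - j^2 - 6*j) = (j - 4)*(j - 3)*(j - 1)*(j^2 + 2*j) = j*(j - 4)*(j - 3)*(j - 1)*(j + 2)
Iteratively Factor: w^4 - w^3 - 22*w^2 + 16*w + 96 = (w + 4)*(w^3 - 5*w^2 - 2*w + 24) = (w - 3)*(w + 4)*(w^2 - 2*w - 8) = (w - 3)*(w + 2)*(w + 4)*(w - 4)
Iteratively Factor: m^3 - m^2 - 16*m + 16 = (m + 4)*(m^2 - 5*m + 4) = (m - 1)*(m + 4)*(m - 4)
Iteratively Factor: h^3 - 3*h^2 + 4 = (h - 2)*(h^2 - h - 2) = (h - 2)^2*(h + 1)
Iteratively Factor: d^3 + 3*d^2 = (d)*(d^2 + 3*d) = d^2*(d + 3)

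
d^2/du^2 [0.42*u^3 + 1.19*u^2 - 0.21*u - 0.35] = 2.52*u + 2.38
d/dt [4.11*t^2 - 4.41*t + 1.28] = 8.22*t - 4.41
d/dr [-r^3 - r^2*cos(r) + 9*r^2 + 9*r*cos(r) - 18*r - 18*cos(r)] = r^2*sin(r) - 3*r^2 - 9*r*sin(r) - 2*r*cos(r) + 18*r + 18*sin(r) + 9*cos(r) - 18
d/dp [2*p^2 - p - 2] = 4*p - 1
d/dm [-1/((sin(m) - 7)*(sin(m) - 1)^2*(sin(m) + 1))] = 4*(sin(m)^2 - 5*sin(m) - 2)/((sin(m) - 7)^2*(sin(m) - 1)*cos(m)^3)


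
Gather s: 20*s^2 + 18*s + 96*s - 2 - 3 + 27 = 20*s^2 + 114*s + 22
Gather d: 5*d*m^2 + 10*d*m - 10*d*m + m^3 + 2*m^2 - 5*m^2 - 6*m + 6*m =5*d*m^2 + m^3 - 3*m^2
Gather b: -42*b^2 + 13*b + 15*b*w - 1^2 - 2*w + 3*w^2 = -42*b^2 + b*(15*w + 13) + 3*w^2 - 2*w - 1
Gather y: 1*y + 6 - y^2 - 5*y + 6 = -y^2 - 4*y + 12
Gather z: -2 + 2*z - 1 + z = 3*z - 3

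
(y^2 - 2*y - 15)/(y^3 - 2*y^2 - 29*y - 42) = (y - 5)/(y^2 - 5*y - 14)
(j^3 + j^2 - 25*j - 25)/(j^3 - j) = (j^2 - 25)/(j*(j - 1))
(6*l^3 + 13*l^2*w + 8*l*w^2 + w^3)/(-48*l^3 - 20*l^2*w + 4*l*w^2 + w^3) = (l^2 + 2*l*w + w^2)/(-8*l^2 - 2*l*w + w^2)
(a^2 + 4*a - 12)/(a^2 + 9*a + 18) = (a - 2)/(a + 3)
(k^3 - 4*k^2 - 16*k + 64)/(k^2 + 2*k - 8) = (k^2 - 8*k + 16)/(k - 2)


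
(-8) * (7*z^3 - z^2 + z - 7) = -56*z^3 + 8*z^2 - 8*z + 56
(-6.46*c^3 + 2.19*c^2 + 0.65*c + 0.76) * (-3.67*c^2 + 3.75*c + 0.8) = 23.7082*c^5 - 32.2623*c^4 + 0.659*c^3 + 1.4003*c^2 + 3.37*c + 0.608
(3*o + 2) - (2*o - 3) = o + 5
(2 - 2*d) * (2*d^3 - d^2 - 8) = -4*d^4 + 6*d^3 - 2*d^2 + 16*d - 16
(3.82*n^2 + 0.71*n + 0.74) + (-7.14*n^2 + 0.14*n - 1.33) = -3.32*n^2 + 0.85*n - 0.59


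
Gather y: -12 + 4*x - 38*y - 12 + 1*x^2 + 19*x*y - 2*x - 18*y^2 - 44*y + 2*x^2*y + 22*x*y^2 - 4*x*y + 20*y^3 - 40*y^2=x^2 + 2*x + 20*y^3 + y^2*(22*x - 58) + y*(2*x^2 + 15*x - 82) - 24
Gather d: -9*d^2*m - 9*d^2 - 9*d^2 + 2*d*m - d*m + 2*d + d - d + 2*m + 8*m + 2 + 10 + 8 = d^2*(-9*m - 18) + d*(m + 2) + 10*m + 20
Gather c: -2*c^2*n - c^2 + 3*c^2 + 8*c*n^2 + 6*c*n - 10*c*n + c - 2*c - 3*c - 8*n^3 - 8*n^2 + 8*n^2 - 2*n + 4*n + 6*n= c^2*(2 - 2*n) + c*(8*n^2 - 4*n - 4) - 8*n^3 + 8*n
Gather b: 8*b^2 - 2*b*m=8*b^2 - 2*b*m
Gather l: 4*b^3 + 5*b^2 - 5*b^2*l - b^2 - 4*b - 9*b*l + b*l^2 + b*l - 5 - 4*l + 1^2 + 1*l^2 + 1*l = 4*b^3 + 4*b^2 - 4*b + l^2*(b + 1) + l*(-5*b^2 - 8*b - 3) - 4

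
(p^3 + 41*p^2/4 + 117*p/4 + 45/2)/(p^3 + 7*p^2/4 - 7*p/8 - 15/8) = 2*(p^2 + 9*p + 18)/(2*p^2 + p - 3)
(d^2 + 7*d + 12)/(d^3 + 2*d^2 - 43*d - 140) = (d + 3)/(d^2 - 2*d - 35)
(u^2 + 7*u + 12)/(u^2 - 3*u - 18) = (u + 4)/(u - 6)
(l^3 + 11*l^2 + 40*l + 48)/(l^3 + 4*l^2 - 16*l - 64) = (l + 3)/(l - 4)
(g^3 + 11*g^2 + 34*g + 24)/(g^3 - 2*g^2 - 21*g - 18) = (g^2 + 10*g + 24)/(g^2 - 3*g - 18)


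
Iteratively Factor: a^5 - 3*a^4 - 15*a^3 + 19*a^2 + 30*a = (a + 3)*(a^4 - 6*a^3 + 3*a^2 + 10*a) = (a - 5)*(a + 3)*(a^3 - a^2 - 2*a) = a*(a - 5)*(a + 3)*(a^2 - a - 2) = a*(a - 5)*(a + 1)*(a + 3)*(a - 2)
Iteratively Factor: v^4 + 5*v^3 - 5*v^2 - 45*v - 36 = (v + 3)*(v^3 + 2*v^2 - 11*v - 12) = (v - 3)*(v + 3)*(v^2 + 5*v + 4) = (v - 3)*(v + 1)*(v + 3)*(v + 4)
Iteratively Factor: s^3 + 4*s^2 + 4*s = (s)*(s^2 + 4*s + 4) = s*(s + 2)*(s + 2)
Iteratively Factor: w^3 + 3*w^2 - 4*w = (w - 1)*(w^2 + 4*w) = w*(w - 1)*(w + 4)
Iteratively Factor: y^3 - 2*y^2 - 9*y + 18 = (y + 3)*(y^2 - 5*y + 6) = (y - 2)*(y + 3)*(y - 3)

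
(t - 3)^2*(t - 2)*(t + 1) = t^4 - 7*t^3 + 13*t^2 + 3*t - 18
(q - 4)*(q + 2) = q^2 - 2*q - 8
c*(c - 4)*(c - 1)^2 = c^4 - 6*c^3 + 9*c^2 - 4*c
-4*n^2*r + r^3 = r*(-2*n + r)*(2*n + r)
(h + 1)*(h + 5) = h^2 + 6*h + 5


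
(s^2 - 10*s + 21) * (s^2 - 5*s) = s^4 - 15*s^3 + 71*s^2 - 105*s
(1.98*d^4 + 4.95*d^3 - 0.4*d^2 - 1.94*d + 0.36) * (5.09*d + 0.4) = 10.0782*d^5 + 25.9875*d^4 - 0.0559999999999998*d^3 - 10.0346*d^2 + 1.0564*d + 0.144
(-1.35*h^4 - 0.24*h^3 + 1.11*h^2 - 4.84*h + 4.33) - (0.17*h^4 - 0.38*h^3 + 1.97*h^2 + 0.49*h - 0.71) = -1.52*h^4 + 0.14*h^3 - 0.86*h^2 - 5.33*h + 5.04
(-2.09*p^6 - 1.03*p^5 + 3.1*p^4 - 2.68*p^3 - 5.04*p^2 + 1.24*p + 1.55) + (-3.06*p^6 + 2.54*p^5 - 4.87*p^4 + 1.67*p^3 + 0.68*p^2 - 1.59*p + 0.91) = -5.15*p^6 + 1.51*p^5 - 1.77*p^4 - 1.01*p^3 - 4.36*p^2 - 0.35*p + 2.46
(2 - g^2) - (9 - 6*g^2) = 5*g^2 - 7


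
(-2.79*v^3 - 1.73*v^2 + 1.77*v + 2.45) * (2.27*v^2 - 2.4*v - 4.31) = -6.3333*v^5 + 2.7689*v^4 + 20.1948*v^3 + 8.7698*v^2 - 13.5087*v - 10.5595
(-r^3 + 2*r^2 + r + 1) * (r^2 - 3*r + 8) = -r^5 + 5*r^4 - 13*r^3 + 14*r^2 + 5*r + 8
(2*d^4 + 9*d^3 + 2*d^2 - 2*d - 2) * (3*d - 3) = 6*d^5 + 21*d^4 - 21*d^3 - 12*d^2 + 6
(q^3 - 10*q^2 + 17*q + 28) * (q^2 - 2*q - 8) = q^5 - 12*q^4 + 29*q^3 + 74*q^2 - 192*q - 224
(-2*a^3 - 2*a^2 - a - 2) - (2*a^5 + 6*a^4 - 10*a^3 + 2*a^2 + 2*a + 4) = -2*a^5 - 6*a^4 + 8*a^3 - 4*a^2 - 3*a - 6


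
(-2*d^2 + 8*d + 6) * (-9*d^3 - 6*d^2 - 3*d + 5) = 18*d^5 - 60*d^4 - 96*d^3 - 70*d^2 + 22*d + 30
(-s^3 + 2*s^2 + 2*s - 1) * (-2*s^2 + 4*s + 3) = 2*s^5 - 8*s^4 + s^3 + 16*s^2 + 2*s - 3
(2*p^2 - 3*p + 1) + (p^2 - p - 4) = 3*p^2 - 4*p - 3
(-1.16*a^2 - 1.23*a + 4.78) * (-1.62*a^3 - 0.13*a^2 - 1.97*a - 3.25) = 1.8792*a^5 + 2.1434*a^4 - 5.2985*a^3 + 5.5717*a^2 - 5.4191*a - 15.535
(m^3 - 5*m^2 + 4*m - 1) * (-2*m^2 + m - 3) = -2*m^5 + 11*m^4 - 16*m^3 + 21*m^2 - 13*m + 3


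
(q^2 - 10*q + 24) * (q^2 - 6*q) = q^4 - 16*q^3 + 84*q^2 - 144*q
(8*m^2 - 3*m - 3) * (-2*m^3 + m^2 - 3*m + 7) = -16*m^5 + 14*m^4 - 21*m^3 + 62*m^2 - 12*m - 21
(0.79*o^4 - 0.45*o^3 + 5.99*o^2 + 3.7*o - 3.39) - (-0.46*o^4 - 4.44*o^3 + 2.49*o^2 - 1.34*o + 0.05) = 1.25*o^4 + 3.99*o^3 + 3.5*o^2 + 5.04*o - 3.44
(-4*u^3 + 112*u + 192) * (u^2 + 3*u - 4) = -4*u^5 - 12*u^4 + 128*u^3 + 528*u^2 + 128*u - 768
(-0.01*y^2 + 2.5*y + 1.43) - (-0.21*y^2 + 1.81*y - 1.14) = 0.2*y^2 + 0.69*y + 2.57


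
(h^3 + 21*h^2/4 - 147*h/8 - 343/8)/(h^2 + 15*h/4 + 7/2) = (2*h^2 + 7*h - 49)/(2*(h + 2))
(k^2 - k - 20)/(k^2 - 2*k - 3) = (-k^2 + k + 20)/(-k^2 + 2*k + 3)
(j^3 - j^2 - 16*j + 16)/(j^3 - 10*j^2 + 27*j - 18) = (j^2 - 16)/(j^2 - 9*j + 18)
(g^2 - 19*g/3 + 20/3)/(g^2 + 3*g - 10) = (3*g^2 - 19*g + 20)/(3*(g^2 + 3*g - 10))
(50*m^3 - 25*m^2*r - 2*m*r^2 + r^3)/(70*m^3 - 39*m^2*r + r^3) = (5*m + r)/(7*m + r)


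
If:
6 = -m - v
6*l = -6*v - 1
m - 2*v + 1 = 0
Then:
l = 3/2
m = -13/3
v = -5/3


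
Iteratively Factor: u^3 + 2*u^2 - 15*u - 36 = (u - 4)*(u^2 + 6*u + 9) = (u - 4)*(u + 3)*(u + 3)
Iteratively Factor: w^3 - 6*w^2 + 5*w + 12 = (w + 1)*(w^2 - 7*w + 12) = (w - 4)*(w + 1)*(w - 3)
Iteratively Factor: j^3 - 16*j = (j - 4)*(j^2 + 4*j) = j*(j - 4)*(j + 4)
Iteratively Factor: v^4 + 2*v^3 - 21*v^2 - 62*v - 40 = (v + 2)*(v^3 - 21*v - 20) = (v + 1)*(v + 2)*(v^2 - v - 20) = (v + 1)*(v + 2)*(v + 4)*(v - 5)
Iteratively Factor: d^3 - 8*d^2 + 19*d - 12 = (d - 3)*(d^2 - 5*d + 4) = (d - 3)*(d - 1)*(d - 4)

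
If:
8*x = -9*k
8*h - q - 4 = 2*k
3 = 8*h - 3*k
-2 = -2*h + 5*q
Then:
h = 12/17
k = 15/17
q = -2/17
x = -135/136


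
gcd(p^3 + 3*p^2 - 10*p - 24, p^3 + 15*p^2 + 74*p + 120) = p + 4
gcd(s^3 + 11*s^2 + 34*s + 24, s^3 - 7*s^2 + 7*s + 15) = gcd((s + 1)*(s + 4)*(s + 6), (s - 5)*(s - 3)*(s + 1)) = s + 1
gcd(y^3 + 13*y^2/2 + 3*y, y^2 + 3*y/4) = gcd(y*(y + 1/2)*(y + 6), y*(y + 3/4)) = y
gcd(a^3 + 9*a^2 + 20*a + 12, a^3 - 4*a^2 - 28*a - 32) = a + 2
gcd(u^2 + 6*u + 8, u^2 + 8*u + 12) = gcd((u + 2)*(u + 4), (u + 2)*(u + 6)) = u + 2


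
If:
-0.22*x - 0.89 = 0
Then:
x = -4.05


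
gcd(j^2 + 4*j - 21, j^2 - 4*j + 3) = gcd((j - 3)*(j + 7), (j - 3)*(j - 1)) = j - 3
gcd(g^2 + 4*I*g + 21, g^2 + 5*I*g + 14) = g + 7*I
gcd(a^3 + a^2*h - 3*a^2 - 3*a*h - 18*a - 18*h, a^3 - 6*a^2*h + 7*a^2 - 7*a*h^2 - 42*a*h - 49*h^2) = a + h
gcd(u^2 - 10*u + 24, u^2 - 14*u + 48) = u - 6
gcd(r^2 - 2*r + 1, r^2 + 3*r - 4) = r - 1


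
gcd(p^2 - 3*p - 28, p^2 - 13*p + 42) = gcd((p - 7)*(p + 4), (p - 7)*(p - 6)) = p - 7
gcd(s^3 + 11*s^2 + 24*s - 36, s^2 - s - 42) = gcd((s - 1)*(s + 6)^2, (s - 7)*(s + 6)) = s + 6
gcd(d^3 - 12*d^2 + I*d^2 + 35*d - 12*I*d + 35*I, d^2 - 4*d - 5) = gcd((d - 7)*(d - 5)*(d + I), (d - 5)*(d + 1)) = d - 5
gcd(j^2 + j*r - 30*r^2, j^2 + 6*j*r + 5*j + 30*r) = j + 6*r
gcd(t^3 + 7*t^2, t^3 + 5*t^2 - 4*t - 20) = 1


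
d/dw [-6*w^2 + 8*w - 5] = 8 - 12*w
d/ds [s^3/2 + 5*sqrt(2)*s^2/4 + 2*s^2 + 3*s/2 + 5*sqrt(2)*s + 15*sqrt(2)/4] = 3*s^2/2 + 5*sqrt(2)*s/2 + 4*s + 3/2 + 5*sqrt(2)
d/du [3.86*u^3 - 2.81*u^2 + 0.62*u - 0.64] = 11.58*u^2 - 5.62*u + 0.62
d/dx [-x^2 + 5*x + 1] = 5 - 2*x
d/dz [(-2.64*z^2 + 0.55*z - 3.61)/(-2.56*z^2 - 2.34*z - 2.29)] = (7.5856*z^2 - 6.392*z - 9.7069)/(6.5536*z^4 + 11.9808*z^3 + 17.2004*z^2 + 10.7172*z + 5.2441)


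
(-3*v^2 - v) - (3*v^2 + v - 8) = -6*v^2 - 2*v + 8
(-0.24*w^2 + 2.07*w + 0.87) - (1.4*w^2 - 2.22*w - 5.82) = -1.64*w^2 + 4.29*w + 6.69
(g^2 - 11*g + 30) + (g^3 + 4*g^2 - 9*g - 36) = g^3 + 5*g^2 - 20*g - 6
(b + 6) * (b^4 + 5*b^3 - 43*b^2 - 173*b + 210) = b^5 + 11*b^4 - 13*b^3 - 431*b^2 - 828*b + 1260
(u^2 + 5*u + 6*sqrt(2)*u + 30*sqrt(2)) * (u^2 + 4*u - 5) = u^4 + 6*sqrt(2)*u^3 + 9*u^3 + 15*u^2 + 54*sqrt(2)*u^2 - 25*u + 90*sqrt(2)*u - 150*sqrt(2)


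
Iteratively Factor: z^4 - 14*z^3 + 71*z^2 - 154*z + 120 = (z - 4)*(z^3 - 10*z^2 + 31*z - 30) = (z - 5)*(z - 4)*(z^2 - 5*z + 6) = (z - 5)*(z - 4)*(z - 3)*(z - 2)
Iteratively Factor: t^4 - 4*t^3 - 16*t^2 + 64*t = (t - 4)*(t^3 - 16*t) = t*(t - 4)*(t^2 - 16) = t*(t - 4)^2*(t + 4)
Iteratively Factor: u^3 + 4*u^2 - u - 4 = (u + 1)*(u^2 + 3*u - 4) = (u - 1)*(u + 1)*(u + 4)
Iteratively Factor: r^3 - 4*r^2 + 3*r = (r - 1)*(r^2 - 3*r) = (r - 3)*(r - 1)*(r)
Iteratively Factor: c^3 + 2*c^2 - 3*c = (c - 1)*(c^2 + 3*c) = (c - 1)*(c + 3)*(c)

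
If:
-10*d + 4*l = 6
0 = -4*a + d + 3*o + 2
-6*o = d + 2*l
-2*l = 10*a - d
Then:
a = -2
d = 17/4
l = 97/8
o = -19/4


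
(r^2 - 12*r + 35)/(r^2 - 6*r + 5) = (r - 7)/(r - 1)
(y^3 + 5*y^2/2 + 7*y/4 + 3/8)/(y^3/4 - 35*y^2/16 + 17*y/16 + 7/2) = 2*(8*y^3 + 20*y^2 + 14*y + 3)/(4*y^3 - 35*y^2 + 17*y + 56)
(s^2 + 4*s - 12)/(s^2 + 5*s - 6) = (s - 2)/(s - 1)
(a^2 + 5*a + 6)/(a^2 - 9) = (a + 2)/(a - 3)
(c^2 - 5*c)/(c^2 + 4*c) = (c - 5)/(c + 4)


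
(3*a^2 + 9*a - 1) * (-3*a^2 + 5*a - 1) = -9*a^4 - 12*a^3 + 45*a^2 - 14*a + 1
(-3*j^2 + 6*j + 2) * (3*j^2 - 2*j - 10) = -9*j^4 + 24*j^3 + 24*j^2 - 64*j - 20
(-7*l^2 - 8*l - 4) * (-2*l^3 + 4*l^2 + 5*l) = 14*l^5 - 12*l^4 - 59*l^3 - 56*l^2 - 20*l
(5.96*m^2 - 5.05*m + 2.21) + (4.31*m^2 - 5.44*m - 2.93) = 10.27*m^2 - 10.49*m - 0.72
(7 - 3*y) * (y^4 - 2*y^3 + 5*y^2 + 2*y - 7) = -3*y^5 + 13*y^4 - 29*y^3 + 29*y^2 + 35*y - 49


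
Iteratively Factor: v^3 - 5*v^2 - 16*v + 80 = (v - 4)*(v^2 - v - 20) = (v - 4)*(v + 4)*(v - 5)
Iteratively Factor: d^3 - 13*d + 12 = (d + 4)*(d^2 - 4*d + 3) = (d - 1)*(d + 4)*(d - 3)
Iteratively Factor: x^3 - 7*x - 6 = (x + 1)*(x^2 - x - 6) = (x + 1)*(x + 2)*(x - 3)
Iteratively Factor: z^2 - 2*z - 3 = (z - 3)*(z + 1)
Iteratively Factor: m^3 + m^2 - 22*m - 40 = (m - 5)*(m^2 + 6*m + 8) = (m - 5)*(m + 2)*(m + 4)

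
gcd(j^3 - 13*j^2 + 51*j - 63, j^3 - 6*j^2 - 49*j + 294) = j - 7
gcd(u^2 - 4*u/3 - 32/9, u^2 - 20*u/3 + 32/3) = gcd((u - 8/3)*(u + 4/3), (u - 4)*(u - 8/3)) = u - 8/3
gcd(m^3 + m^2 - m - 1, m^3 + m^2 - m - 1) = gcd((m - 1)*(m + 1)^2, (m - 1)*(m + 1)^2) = m^3 + m^2 - m - 1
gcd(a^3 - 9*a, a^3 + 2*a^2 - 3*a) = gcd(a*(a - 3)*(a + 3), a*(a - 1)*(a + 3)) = a^2 + 3*a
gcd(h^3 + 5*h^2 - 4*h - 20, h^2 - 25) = h + 5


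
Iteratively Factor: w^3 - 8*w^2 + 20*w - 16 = (w - 2)*(w^2 - 6*w + 8) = (w - 2)^2*(w - 4)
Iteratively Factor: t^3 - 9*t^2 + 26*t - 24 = (t - 3)*(t^2 - 6*t + 8) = (t - 4)*(t - 3)*(t - 2)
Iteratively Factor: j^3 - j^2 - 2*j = (j + 1)*(j^2 - 2*j) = (j - 2)*(j + 1)*(j)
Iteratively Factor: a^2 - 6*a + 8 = (a - 4)*(a - 2)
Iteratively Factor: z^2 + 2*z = (z + 2)*(z)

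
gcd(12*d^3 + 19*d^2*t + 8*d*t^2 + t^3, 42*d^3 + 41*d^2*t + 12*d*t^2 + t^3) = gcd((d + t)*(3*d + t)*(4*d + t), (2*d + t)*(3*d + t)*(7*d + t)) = 3*d + t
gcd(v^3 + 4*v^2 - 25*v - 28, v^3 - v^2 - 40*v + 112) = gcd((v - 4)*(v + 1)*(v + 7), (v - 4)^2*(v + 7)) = v^2 + 3*v - 28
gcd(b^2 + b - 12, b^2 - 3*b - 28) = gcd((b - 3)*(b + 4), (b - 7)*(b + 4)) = b + 4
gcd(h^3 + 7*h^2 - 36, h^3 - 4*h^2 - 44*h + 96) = h^2 + 4*h - 12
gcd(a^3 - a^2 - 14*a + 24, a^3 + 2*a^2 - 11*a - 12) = a^2 + a - 12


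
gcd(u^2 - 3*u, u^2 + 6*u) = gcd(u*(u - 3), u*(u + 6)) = u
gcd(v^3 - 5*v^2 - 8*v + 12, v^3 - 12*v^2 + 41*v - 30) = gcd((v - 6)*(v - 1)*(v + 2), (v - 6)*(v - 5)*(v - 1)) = v^2 - 7*v + 6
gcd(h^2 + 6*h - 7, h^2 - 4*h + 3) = h - 1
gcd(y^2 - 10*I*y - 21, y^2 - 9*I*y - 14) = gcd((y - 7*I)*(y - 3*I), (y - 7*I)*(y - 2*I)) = y - 7*I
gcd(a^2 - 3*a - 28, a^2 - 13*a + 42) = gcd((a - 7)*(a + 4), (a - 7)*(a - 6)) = a - 7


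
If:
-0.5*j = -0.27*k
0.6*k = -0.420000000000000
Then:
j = -0.38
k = -0.70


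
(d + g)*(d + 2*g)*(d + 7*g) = d^3 + 10*d^2*g + 23*d*g^2 + 14*g^3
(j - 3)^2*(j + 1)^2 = j^4 - 4*j^3 - 2*j^2 + 12*j + 9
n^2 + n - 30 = (n - 5)*(n + 6)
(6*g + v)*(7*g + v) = 42*g^2 + 13*g*v + v^2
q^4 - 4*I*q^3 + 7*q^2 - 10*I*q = q*(q - 5*I)*(q - I)*(q + 2*I)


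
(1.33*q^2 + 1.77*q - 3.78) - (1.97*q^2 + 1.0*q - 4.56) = -0.64*q^2 + 0.77*q + 0.78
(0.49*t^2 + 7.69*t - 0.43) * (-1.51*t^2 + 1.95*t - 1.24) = -0.7399*t^4 - 10.6564*t^3 + 15.0372*t^2 - 10.3741*t + 0.5332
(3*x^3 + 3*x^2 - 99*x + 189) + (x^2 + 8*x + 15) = 3*x^3 + 4*x^2 - 91*x + 204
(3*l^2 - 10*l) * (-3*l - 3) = -9*l^3 + 21*l^2 + 30*l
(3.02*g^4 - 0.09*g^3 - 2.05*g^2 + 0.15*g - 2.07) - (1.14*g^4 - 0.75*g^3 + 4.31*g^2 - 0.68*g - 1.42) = 1.88*g^4 + 0.66*g^3 - 6.36*g^2 + 0.83*g - 0.65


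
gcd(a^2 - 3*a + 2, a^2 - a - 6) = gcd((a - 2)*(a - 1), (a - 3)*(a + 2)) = 1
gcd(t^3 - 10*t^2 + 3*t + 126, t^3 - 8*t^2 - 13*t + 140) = t - 7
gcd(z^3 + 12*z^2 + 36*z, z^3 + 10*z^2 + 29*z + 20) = 1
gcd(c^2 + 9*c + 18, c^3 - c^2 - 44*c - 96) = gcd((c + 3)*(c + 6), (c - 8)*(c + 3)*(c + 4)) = c + 3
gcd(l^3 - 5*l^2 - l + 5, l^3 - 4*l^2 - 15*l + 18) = l - 1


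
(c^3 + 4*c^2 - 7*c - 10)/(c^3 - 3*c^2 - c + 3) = (c^2 + 3*c - 10)/(c^2 - 4*c + 3)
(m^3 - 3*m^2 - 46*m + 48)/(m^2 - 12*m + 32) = (m^2 + 5*m - 6)/(m - 4)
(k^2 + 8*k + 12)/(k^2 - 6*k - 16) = (k + 6)/(k - 8)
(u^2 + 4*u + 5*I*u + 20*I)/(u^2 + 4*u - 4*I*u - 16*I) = (u + 5*I)/(u - 4*I)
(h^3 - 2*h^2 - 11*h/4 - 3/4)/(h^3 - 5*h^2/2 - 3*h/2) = (h + 1/2)/h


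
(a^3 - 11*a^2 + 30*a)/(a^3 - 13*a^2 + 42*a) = (a - 5)/(a - 7)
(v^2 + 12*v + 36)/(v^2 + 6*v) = (v + 6)/v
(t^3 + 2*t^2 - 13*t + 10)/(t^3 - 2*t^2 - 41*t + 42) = (t^2 + 3*t - 10)/(t^2 - t - 42)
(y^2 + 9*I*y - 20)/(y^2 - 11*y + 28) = (y^2 + 9*I*y - 20)/(y^2 - 11*y + 28)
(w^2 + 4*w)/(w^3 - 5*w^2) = (w + 4)/(w*(w - 5))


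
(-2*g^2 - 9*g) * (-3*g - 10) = 6*g^3 + 47*g^2 + 90*g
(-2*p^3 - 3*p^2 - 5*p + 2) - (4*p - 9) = -2*p^3 - 3*p^2 - 9*p + 11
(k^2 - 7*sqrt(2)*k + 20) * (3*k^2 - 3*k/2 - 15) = 3*k^4 - 21*sqrt(2)*k^3 - 3*k^3/2 + 21*sqrt(2)*k^2/2 + 45*k^2 - 30*k + 105*sqrt(2)*k - 300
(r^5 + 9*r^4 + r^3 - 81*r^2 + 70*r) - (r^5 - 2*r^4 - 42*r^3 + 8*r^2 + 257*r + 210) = 11*r^4 + 43*r^3 - 89*r^2 - 187*r - 210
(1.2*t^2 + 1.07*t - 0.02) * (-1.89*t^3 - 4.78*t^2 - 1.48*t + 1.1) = -2.268*t^5 - 7.7583*t^4 - 6.8528*t^3 - 0.168*t^2 + 1.2066*t - 0.022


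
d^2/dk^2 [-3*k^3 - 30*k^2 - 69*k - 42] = -18*k - 60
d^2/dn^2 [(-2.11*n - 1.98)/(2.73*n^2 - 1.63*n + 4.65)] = (-(2.11*n + 1.98)*(5.46*n - 1.63)*(10.92*n - 3.26) + (34.5618*n + 3.9322)*(2.73*n^2 - 1.63*n + 4.65))/(2.73*n^2 - 1.63*n + 4.65)^3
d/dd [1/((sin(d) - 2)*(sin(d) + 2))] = -sin(2*d)/((sin(d) - 2)^2*(sin(d) + 2)^2)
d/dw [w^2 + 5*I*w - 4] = 2*w + 5*I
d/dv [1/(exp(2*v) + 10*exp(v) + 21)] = 2*(-exp(v) - 5)*exp(v)/(exp(2*v) + 10*exp(v) + 21)^2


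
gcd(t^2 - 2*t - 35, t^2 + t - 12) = 1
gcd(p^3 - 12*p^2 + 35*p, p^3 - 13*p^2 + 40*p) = p^2 - 5*p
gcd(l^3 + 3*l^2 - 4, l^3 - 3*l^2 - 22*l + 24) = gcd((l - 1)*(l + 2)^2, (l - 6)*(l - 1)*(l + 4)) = l - 1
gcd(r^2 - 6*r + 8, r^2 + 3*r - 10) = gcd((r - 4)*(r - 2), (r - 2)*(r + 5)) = r - 2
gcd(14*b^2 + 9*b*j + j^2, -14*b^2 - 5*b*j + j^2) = 2*b + j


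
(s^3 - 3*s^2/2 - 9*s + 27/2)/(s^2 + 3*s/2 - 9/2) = s - 3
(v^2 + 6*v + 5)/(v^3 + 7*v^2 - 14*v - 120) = (v + 1)/(v^2 + 2*v - 24)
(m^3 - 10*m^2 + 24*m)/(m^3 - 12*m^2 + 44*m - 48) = m/(m - 2)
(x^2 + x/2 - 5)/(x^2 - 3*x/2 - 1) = (2*x + 5)/(2*x + 1)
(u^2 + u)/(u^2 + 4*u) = (u + 1)/(u + 4)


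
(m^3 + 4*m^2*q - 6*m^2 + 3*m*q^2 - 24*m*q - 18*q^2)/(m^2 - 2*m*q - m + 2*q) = (m^3 + 4*m^2*q - 6*m^2 + 3*m*q^2 - 24*m*q - 18*q^2)/(m^2 - 2*m*q - m + 2*q)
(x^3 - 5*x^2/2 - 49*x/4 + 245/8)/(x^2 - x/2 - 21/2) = (x^2 + x - 35/4)/(x + 3)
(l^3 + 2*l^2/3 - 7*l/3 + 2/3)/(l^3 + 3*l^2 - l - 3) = (3*l^2 + 5*l - 2)/(3*(l^2 + 4*l + 3))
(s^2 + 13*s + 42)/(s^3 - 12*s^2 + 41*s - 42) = (s^2 + 13*s + 42)/(s^3 - 12*s^2 + 41*s - 42)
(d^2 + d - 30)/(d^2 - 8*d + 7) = (d^2 + d - 30)/(d^2 - 8*d + 7)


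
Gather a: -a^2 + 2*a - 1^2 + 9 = -a^2 + 2*a + 8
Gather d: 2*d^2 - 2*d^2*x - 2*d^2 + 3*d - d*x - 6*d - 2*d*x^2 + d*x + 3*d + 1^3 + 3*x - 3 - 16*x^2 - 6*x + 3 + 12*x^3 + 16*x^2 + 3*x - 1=-2*d^2*x - 2*d*x^2 + 12*x^3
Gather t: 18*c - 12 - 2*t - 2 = 18*c - 2*t - 14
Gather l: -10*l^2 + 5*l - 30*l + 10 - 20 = -10*l^2 - 25*l - 10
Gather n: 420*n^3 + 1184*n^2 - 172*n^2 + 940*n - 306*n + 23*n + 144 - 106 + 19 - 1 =420*n^3 + 1012*n^2 + 657*n + 56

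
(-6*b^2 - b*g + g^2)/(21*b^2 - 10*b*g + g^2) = (-2*b - g)/(7*b - g)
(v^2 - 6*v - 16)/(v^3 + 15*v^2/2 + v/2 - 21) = 2*(v - 8)/(2*v^2 + 11*v - 21)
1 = 1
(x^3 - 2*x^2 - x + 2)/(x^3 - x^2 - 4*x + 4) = (x + 1)/(x + 2)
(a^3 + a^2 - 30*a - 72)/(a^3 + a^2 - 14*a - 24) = (a^2 - 2*a - 24)/(a^2 - 2*a - 8)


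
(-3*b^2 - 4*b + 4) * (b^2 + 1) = -3*b^4 - 4*b^3 + b^2 - 4*b + 4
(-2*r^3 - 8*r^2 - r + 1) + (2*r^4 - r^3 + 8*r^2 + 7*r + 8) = 2*r^4 - 3*r^3 + 6*r + 9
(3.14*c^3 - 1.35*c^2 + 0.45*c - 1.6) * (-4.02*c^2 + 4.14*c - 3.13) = -12.6228*c^5 + 18.4266*c^4 - 17.2262*c^3 + 12.5205*c^2 - 8.0325*c + 5.008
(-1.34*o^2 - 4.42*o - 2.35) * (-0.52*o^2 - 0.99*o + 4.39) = 0.6968*o^4 + 3.625*o^3 - 0.2848*o^2 - 17.0773*o - 10.3165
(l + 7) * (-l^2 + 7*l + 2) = -l^3 + 51*l + 14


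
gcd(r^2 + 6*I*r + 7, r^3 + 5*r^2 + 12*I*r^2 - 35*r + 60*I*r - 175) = r + 7*I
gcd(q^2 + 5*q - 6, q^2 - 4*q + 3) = q - 1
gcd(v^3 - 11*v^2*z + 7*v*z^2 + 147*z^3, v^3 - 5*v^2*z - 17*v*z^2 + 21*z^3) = -v^2 + 4*v*z + 21*z^2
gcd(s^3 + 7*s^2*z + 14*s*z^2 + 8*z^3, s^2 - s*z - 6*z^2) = s + 2*z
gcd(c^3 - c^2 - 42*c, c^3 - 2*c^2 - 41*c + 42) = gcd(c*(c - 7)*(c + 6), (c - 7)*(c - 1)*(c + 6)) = c^2 - c - 42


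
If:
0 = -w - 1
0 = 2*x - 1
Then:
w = -1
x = 1/2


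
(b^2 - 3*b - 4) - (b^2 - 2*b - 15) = 11 - b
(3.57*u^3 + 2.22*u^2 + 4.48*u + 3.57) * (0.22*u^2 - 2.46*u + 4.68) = 0.7854*u^5 - 8.2938*u^4 + 12.232*u^3 + 0.154199999999998*u^2 + 12.1842*u + 16.7076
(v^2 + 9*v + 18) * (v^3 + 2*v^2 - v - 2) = v^5 + 11*v^4 + 35*v^3 + 25*v^2 - 36*v - 36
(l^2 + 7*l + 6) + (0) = l^2 + 7*l + 6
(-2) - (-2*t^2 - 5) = 2*t^2 + 3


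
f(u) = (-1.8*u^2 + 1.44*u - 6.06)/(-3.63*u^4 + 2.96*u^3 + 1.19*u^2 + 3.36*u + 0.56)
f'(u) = (1.44 - 3.6*u)/(-3.63*u^4 + 2.96*u^3 + 1.19*u^2 + 3.36*u + 0.56) + (-1.8*u^2 + 1.44*u - 6.06)*(14.52*u^3 - 8.88*u^2 - 2.38*u - 3.36)/(-3.63*u^4 + 2.96*u^3 + 1.19*u^2 + 3.36*u + 0.56)^2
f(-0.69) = 2.65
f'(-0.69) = 8.19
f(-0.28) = 17.62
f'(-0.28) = 167.83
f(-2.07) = 0.18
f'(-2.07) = 0.22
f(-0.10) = -26.75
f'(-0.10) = 378.74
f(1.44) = -7.04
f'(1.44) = -120.05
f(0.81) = -1.49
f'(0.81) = 0.88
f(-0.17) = -1131.77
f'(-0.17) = 661966.00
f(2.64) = 0.14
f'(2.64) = -0.19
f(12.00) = 0.00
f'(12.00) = -0.00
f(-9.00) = 0.01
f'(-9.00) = 0.00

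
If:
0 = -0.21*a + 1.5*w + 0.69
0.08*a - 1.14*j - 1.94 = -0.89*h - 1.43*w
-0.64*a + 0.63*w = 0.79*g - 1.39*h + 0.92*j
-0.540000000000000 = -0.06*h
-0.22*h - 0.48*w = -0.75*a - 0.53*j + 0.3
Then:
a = -0.56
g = 10.49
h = 9.00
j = 4.61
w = -0.54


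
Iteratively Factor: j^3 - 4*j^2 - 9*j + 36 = (j - 3)*(j^2 - j - 12) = (j - 4)*(j - 3)*(j + 3)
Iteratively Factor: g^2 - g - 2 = (g + 1)*(g - 2)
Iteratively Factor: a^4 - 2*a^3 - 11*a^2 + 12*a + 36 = (a - 3)*(a^3 + a^2 - 8*a - 12) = (a - 3)*(a + 2)*(a^2 - a - 6) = (a - 3)*(a + 2)^2*(a - 3)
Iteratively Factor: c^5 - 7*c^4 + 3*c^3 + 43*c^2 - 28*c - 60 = (c - 3)*(c^4 - 4*c^3 - 9*c^2 + 16*c + 20) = (c - 3)*(c - 2)*(c^3 - 2*c^2 - 13*c - 10) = (c - 3)*(c - 2)*(c + 1)*(c^2 - 3*c - 10) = (c - 5)*(c - 3)*(c - 2)*(c + 1)*(c + 2)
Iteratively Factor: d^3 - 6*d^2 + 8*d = (d)*(d^2 - 6*d + 8) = d*(d - 2)*(d - 4)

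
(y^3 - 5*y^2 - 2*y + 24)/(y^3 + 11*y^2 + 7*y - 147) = (y^2 - 2*y - 8)/(y^2 + 14*y + 49)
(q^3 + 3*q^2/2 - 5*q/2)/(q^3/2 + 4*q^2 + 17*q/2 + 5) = q*(2*q^2 + 3*q - 5)/(q^3 + 8*q^2 + 17*q + 10)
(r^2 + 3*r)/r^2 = (r + 3)/r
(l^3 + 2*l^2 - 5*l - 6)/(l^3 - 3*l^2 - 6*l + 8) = (l^3 + 2*l^2 - 5*l - 6)/(l^3 - 3*l^2 - 6*l + 8)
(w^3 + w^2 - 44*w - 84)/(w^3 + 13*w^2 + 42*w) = (w^2 - 5*w - 14)/(w*(w + 7))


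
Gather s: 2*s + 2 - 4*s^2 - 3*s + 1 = -4*s^2 - s + 3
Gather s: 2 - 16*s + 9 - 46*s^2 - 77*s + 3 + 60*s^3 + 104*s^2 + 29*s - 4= 60*s^3 + 58*s^2 - 64*s + 10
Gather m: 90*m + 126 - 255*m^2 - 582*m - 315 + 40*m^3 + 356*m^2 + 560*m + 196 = 40*m^3 + 101*m^2 + 68*m + 7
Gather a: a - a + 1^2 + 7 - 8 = 0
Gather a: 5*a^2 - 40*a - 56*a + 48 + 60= 5*a^2 - 96*a + 108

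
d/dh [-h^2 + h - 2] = 1 - 2*h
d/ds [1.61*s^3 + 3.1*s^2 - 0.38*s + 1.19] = 4.83*s^2 + 6.2*s - 0.38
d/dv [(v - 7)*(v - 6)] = 2*v - 13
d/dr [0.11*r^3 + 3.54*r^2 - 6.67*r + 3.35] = 0.33*r^2 + 7.08*r - 6.67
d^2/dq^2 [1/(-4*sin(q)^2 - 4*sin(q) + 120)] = (4*sin(q)^4 + 3*sin(q)^3 + 115*sin(q)^2 + 24*sin(q) - 62)/(4*(sin(q)^2 + sin(q) - 30)^3)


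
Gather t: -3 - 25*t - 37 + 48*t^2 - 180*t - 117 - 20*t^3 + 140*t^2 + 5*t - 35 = -20*t^3 + 188*t^2 - 200*t - 192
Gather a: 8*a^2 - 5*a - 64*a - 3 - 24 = 8*a^2 - 69*a - 27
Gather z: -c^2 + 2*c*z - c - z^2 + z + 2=-c^2 - c - z^2 + z*(2*c + 1) + 2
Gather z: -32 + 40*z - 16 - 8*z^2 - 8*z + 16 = -8*z^2 + 32*z - 32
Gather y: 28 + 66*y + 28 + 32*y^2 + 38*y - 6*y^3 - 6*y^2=-6*y^3 + 26*y^2 + 104*y + 56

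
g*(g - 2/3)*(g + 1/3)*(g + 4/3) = g^4 + g^3 - 2*g^2/3 - 8*g/27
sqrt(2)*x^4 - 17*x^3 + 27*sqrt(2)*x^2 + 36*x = x*(x - 6*sqrt(2))*(x - 3*sqrt(2))*(sqrt(2)*x + 1)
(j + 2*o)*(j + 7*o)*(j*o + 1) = j^3*o + 9*j^2*o^2 + j^2 + 14*j*o^3 + 9*j*o + 14*o^2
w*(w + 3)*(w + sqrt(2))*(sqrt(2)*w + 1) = sqrt(2)*w^4 + 3*w^3 + 3*sqrt(2)*w^3 + sqrt(2)*w^2 + 9*w^2 + 3*sqrt(2)*w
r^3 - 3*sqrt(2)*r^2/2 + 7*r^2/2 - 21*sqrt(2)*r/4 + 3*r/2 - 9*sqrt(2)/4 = (r + 1/2)*(r + 3)*(r - 3*sqrt(2)/2)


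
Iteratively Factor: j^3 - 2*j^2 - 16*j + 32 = (j - 4)*(j^2 + 2*j - 8) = (j - 4)*(j + 4)*(j - 2)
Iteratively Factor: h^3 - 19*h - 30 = (h - 5)*(h^2 + 5*h + 6) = (h - 5)*(h + 2)*(h + 3)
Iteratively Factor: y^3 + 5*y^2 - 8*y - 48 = (y - 3)*(y^2 + 8*y + 16) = (y - 3)*(y + 4)*(y + 4)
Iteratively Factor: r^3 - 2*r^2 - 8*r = (r + 2)*(r^2 - 4*r) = (r - 4)*(r + 2)*(r)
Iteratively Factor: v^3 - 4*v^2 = (v - 4)*(v^2) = v*(v - 4)*(v)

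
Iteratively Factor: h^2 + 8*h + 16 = (h + 4)*(h + 4)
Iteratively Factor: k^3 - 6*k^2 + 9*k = (k)*(k^2 - 6*k + 9) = k*(k - 3)*(k - 3)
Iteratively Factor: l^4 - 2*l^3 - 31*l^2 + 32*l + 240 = (l + 3)*(l^3 - 5*l^2 - 16*l + 80) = (l + 3)*(l + 4)*(l^2 - 9*l + 20) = (l - 4)*(l + 3)*(l + 4)*(l - 5)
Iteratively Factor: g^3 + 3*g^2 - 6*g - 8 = (g + 1)*(g^2 + 2*g - 8) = (g + 1)*(g + 4)*(g - 2)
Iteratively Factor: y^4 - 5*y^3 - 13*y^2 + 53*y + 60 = (y - 5)*(y^3 - 13*y - 12) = (y - 5)*(y + 3)*(y^2 - 3*y - 4) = (y - 5)*(y + 1)*(y + 3)*(y - 4)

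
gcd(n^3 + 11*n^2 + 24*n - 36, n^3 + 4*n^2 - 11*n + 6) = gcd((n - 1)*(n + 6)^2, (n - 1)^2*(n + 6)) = n^2 + 5*n - 6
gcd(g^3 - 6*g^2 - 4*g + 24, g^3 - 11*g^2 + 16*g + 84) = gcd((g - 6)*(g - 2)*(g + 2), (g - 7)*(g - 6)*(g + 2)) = g^2 - 4*g - 12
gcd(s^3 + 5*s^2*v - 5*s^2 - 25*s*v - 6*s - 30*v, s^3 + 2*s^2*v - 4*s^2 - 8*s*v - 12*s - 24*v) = s - 6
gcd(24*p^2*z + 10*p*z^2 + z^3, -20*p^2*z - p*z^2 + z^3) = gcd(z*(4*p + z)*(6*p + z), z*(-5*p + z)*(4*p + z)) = 4*p*z + z^2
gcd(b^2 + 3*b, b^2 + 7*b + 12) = b + 3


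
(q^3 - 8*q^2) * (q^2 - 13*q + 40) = q^5 - 21*q^4 + 144*q^3 - 320*q^2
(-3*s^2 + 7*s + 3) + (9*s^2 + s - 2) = 6*s^2 + 8*s + 1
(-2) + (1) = -1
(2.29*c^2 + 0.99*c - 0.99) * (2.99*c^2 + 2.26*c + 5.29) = 6.8471*c^4 + 8.1355*c^3 + 11.3914*c^2 + 2.9997*c - 5.2371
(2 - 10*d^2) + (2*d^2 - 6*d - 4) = -8*d^2 - 6*d - 2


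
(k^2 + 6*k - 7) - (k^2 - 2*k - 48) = 8*k + 41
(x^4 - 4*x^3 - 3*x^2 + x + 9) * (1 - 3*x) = -3*x^5 + 13*x^4 + 5*x^3 - 6*x^2 - 26*x + 9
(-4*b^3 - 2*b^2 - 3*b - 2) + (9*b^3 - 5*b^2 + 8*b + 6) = 5*b^3 - 7*b^2 + 5*b + 4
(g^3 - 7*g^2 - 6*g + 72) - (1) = g^3 - 7*g^2 - 6*g + 71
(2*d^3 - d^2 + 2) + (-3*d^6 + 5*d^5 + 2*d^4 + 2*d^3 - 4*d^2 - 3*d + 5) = -3*d^6 + 5*d^5 + 2*d^4 + 4*d^3 - 5*d^2 - 3*d + 7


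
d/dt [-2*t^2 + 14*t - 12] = 14 - 4*t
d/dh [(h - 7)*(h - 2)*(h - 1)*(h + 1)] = 4*h^3 - 27*h^2 + 26*h + 9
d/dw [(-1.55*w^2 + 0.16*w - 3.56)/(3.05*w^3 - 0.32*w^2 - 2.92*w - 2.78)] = (4.7275*w^4 - 0.976*w^3 + 37.1512*w^2 + 6.3396*w - 10.84)/(9.3025*w^6 - 1.952*w^5 - 17.7096*w^4 - 15.0892*w^3 + 10.3056*w^2 + 16.2352*w + 7.7284)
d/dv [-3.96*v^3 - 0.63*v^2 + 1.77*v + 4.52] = -11.88*v^2 - 1.26*v + 1.77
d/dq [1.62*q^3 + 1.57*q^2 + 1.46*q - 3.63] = 4.86*q^2 + 3.14*q + 1.46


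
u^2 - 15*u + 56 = (u - 8)*(u - 7)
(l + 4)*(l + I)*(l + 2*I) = l^3 + 4*l^2 + 3*I*l^2 - 2*l + 12*I*l - 8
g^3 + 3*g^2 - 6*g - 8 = (g - 2)*(g + 1)*(g + 4)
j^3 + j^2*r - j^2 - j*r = j*(j - 1)*(j + r)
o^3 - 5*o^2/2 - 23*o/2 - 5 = (o - 5)*(o + 1/2)*(o + 2)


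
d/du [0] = 0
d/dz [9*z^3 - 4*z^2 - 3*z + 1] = 27*z^2 - 8*z - 3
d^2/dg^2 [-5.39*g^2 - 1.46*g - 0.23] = -10.7800000000000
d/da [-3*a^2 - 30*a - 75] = -6*a - 30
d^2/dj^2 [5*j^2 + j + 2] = 10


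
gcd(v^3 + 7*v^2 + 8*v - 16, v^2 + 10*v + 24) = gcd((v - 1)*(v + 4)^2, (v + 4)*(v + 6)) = v + 4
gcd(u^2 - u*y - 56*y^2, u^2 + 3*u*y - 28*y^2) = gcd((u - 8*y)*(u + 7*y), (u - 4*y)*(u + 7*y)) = u + 7*y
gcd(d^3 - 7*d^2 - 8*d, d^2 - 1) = d + 1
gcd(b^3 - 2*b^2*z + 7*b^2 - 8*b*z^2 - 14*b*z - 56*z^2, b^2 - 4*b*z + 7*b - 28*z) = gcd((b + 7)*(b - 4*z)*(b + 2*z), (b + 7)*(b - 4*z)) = -b^2 + 4*b*z - 7*b + 28*z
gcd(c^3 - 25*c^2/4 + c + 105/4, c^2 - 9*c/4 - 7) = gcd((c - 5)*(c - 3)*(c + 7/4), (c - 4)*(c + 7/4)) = c + 7/4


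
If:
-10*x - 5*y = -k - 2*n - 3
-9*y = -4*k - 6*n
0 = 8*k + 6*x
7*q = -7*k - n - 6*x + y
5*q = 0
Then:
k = -9/19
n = -39/19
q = 0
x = 12/19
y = -30/19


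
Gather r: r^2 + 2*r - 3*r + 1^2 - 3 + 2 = r^2 - r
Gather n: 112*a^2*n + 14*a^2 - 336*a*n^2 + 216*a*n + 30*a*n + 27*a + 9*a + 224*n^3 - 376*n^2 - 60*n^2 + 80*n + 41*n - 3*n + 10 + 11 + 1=14*a^2 + 36*a + 224*n^3 + n^2*(-336*a - 436) + n*(112*a^2 + 246*a + 118) + 22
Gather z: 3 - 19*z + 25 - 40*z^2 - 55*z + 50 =-40*z^2 - 74*z + 78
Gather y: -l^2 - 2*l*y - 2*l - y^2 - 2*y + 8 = -l^2 - 2*l - y^2 + y*(-2*l - 2) + 8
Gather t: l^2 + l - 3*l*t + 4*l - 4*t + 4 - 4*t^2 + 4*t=l^2 - 3*l*t + 5*l - 4*t^2 + 4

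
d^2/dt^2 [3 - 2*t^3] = -12*t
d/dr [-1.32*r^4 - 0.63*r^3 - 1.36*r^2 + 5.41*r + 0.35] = -5.28*r^3 - 1.89*r^2 - 2.72*r + 5.41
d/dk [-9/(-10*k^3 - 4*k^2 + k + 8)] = 9*(-30*k^2 - 8*k + 1)/(10*k^3 + 4*k^2 - k - 8)^2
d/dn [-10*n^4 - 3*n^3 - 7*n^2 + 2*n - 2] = -40*n^3 - 9*n^2 - 14*n + 2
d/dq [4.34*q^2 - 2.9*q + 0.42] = 8.68*q - 2.9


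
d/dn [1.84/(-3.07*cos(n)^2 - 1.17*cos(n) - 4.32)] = -(11.2976*cos(n) + 2.1528)*sin(n)/(3.07*cos(n)^2 + 1.17*cos(n) + 4.32)^2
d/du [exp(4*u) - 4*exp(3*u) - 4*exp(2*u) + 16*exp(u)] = 4*(exp(3*u) - 3*exp(2*u) - 2*exp(u) + 4)*exp(u)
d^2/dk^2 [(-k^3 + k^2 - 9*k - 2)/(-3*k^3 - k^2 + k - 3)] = 4*(-6*k^6 + 126*k^5 + 63*k^4 + 72*k^3 - 249*k^2 - 57*k + 7)/(27*k^9 + 27*k^8 - 18*k^7 + 64*k^6 + 60*k^5 - 42*k^4 + 62*k^3 + 36*k^2 - 27*k + 27)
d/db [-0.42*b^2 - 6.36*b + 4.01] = -0.84*b - 6.36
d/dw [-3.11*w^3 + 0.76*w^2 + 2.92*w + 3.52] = -9.33*w^2 + 1.52*w + 2.92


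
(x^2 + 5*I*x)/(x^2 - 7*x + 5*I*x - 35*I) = x/(x - 7)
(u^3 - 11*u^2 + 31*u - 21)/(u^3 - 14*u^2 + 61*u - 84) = (u - 1)/(u - 4)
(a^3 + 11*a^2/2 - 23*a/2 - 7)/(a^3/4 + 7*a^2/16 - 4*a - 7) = 8*(2*a^3 + 11*a^2 - 23*a - 14)/(4*a^3 + 7*a^2 - 64*a - 112)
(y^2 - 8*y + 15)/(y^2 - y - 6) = (y - 5)/(y + 2)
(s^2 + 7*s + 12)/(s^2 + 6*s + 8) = (s + 3)/(s + 2)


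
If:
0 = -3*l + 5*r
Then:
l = 5*r/3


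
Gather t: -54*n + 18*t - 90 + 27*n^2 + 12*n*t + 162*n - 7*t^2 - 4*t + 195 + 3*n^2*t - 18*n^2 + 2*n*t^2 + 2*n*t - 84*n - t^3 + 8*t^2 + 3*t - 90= 9*n^2 + 24*n - t^3 + t^2*(2*n + 1) + t*(3*n^2 + 14*n + 17) + 15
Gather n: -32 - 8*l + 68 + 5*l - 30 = 6 - 3*l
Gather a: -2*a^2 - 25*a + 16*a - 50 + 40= -2*a^2 - 9*a - 10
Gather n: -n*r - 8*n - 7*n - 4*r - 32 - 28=n*(-r - 15) - 4*r - 60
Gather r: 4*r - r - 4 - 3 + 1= 3*r - 6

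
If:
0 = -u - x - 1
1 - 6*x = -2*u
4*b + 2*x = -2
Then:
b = -7/16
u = -7/8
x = -1/8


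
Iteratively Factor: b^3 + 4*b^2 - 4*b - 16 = (b - 2)*(b^2 + 6*b + 8) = (b - 2)*(b + 4)*(b + 2)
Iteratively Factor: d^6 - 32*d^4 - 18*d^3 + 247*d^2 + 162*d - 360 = (d - 1)*(d^5 + d^4 - 31*d^3 - 49*d^2 + 198*d + 360) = (d - 1)*(d + 3)*(d^4 - 2*d^3 - 25*d^2 + 26*d + 120) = (d - 1)*(d + 2)*(d + 3)*(d^3 - 4*d^2 - 17*d + 60) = (d - 3)*(d - 1)*(d + 2)*(d + 3)*(d^2 - d - 20) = (d - 5)*(d - 3)*(d - 1)*(d + 2)*(d + 3)*(d + 4)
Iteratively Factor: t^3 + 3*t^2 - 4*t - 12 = (t - 2)*(t^2 + 5*t + 6) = (t - 2)*(t + 2)*(t + 3)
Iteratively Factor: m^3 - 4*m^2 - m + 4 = (m - 4)*(m^2 - 1) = (m - 4)*(m + 1)*(m - 1)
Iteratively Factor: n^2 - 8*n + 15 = (n - 5)*(n - 3)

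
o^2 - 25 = (o - 5)*(o + 5)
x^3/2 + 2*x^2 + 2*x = x*(x/2 + 1)*(x + 2)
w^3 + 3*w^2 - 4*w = w*(w - 1)*(w + 4)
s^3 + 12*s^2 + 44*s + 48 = (s + 2)*(s + 4)*(s + 6)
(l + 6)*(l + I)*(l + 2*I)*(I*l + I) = I*l^4 - 3*l^3 + 7*I*l^3 - 21*l^2 + 4*I*l^2 - 18*l - 14*I*l - 12*I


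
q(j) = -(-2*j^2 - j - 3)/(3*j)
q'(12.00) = 0.66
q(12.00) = 8.42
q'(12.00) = 0.66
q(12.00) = 8.42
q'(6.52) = 0.64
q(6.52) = 4.83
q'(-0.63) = -1.85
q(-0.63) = -1.67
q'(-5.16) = 0.63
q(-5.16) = -3.30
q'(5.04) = 0.63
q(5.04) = 3.89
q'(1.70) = 0.32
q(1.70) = 2.05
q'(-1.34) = 0.11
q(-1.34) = -1.31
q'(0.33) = -8.52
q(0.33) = 3.58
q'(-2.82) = 0.54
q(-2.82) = -1.90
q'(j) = -(-4*j - 1)/(3*j) + (-2*j^2 - j - 3)/(3*j^2)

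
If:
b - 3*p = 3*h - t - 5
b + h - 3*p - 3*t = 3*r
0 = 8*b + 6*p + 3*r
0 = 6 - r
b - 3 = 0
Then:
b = 3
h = 93/8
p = -7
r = 6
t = 47/8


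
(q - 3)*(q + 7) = q^2 + 4*q - 21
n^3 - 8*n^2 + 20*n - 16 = (n - 4)*(n - 2)^2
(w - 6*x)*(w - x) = w^2 - 7*w*x + 6*x^2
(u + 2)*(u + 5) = u^2 + 7*u + 10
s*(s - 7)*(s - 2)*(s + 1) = s^4 - 8*s^3 + 5*s^2 + 14*s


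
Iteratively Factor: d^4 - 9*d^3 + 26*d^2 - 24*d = (d - 4)*(d^3 - 5*d^2 + 6*d) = d*(d - 4)*(d^2 - 5*d + 6) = d*(d - 4)*(d - 3)*(d - 2)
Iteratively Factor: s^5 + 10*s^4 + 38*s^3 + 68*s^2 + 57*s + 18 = (s + 1)*(s^4 + 9*s^3 + 29*s^2 + 39*s + 18) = (s + 1)^2*(s^3 + 8*s^2 + 21*s + 18) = (s + 1)^2*(s + 2)*(s^2 + 6*s + 9) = (s + 1)^2*(s + 2)*(s + 3)*(s + 3)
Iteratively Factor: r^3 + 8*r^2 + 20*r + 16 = (r + 2)*(r^2 + 6*r + 8) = (r + 2)^2*(r + 4)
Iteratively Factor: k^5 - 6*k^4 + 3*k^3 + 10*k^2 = (k - 2)*(k^4 - 4*k^3 - 5*k^2) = k*(k - 2)*(k^3 - 4*k^2 - 5*k) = k^2*(k - 2)*(k^2 - 4*k - 5) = k^2*(k - 5)*(k - 2)*(k + 1)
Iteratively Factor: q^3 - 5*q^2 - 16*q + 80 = (q - 5)*(q^2 - 16) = (q - 5)*(q + 4)*(q - 4)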